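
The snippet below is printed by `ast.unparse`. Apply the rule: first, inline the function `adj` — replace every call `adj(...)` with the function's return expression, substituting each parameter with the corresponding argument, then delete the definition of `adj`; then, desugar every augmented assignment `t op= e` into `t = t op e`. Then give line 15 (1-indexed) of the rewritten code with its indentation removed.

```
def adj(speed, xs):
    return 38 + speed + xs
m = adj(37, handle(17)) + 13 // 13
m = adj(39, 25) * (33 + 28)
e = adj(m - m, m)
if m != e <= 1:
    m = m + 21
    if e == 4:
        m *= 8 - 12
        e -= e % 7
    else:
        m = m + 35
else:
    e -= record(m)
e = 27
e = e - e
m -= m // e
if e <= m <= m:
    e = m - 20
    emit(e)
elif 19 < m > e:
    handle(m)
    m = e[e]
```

Transformed code:
m = 38 + 37 + handle(17) + 13 // 13
m = (38 + 39 + 25) * (33 + 28)
e = 38 + (m - m) + m
if m != e <= 1:
    m = m + 21
    if e == 4:
        m = m * (8 - 12)
        e = e - e % 7
    else:
        m = m + 35
else:
    e = e - record(m)
e = 27
e = e - e
m = m - m // e
if e <= m <= m:
    e = m - 20
    emit(e)
elif 19 < m > e:
    handle(m)
    m = e[e]

m = m - m // e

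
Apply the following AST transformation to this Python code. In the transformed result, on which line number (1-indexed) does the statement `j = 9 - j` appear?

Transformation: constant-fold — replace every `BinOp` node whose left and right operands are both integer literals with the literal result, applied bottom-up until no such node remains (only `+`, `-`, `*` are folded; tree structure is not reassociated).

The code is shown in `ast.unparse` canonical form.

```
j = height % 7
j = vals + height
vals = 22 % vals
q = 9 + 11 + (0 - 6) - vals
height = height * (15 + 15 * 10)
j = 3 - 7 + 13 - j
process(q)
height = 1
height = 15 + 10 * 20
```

6

Transformed code:
j = height % 7
j = vals + height
vals = 22 % vals
q = 14 - vals
height = height * 165
j = 9 - j
process(q)
height = 1
height = 215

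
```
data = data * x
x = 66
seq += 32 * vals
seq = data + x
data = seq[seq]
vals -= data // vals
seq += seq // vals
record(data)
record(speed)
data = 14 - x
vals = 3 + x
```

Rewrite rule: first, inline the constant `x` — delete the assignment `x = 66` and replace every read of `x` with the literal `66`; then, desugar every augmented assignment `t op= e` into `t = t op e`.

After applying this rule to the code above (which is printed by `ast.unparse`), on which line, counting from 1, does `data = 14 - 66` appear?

9

Transformed code:
data = data * 66
seq = seq + 32 * vals
seq = data + 66
data = seq[seq]
vals = vals - data // vals
seq = seq + seq // vals
record(data)
record(speed)
data = 14 - 66
vals = 3 + 66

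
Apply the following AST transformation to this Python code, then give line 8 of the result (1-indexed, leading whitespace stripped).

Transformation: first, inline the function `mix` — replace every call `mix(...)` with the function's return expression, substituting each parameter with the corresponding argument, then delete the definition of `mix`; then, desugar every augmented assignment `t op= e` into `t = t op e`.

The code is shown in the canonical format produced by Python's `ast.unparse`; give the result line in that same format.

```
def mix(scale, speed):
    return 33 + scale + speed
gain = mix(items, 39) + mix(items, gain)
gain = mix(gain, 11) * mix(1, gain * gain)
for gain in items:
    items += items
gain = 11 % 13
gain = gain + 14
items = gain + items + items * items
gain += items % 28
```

gain = gain + items % 28

Transformed code:
gain = 33 + items + 39 + (33 + items + gain)
gain = (33 + gain + 11) * (33 + 1 + gain * gain)
for gain in items:
    items = items + items
gain = 11 % 13
gain = gain + 14
items = gain + items + items * items
gain = gain + items % 28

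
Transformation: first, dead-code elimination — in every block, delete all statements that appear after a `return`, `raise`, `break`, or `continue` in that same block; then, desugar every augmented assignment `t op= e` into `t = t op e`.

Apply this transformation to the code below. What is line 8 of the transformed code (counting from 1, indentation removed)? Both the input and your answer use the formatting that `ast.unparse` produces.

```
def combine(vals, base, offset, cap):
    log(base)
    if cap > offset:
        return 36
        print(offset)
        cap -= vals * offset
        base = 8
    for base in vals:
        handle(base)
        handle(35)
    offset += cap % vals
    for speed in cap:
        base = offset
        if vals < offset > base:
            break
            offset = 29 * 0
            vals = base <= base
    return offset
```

offset = offset + cap % vals

Transformed code:
def combine(vals, base, offset, cap):
    log(base)
    if cap > offset:
        return 36
    for base in vals:
        handle(base)
        handle(35)
    offset = offset + cap % vals
    for speed in cap:
        base = offset
        if vals < offset > base:
            break
    return offset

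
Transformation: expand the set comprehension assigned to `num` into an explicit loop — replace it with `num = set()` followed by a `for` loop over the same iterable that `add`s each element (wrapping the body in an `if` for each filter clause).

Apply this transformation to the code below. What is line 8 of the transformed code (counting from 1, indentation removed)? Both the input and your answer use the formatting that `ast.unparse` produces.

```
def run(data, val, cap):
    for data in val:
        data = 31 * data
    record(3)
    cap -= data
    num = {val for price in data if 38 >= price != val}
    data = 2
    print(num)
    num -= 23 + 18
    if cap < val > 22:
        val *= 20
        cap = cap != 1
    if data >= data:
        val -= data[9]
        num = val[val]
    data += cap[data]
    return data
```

Transformed code:
def run(data, val, cap):
    for data in val:
        data = 31 * data
    record(3)
    cap -= data
    num = set()
    for price in data:
        if 38 >= price != val:
            num.add(val)
    data = 2
    print(num)
    num -= 23 + 18
    if cap < val > 22:
        val *= 20
        cap = cap != 1
    if data >= data:
        val -= data[9]
        num = val[val]
    data += cap[data]
    return data

if 38 >= price != val:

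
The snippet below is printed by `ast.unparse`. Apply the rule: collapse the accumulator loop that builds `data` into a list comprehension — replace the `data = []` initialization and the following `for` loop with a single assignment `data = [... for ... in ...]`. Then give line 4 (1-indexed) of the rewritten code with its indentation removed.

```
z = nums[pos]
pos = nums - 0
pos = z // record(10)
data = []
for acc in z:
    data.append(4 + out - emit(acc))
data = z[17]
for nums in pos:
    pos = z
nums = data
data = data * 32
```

data = [4 + out - emit(acc) for acc in z]

Transformed code:
z = nums[pos]
pos = nums - 0
pos = z // record(10)
data = [4 + out - emit(acc) for acc in z]
data = z[17]
for nums in pos:
    pos = z
nums = data
data = data * 32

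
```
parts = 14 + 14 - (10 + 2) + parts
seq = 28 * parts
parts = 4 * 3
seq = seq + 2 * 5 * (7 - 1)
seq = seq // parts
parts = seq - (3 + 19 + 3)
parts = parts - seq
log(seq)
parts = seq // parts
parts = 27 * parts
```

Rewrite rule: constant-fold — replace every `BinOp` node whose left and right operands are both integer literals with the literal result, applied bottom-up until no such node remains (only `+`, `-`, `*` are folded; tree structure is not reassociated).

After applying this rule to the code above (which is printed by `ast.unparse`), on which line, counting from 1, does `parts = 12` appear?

3

Transformed code:
parts = 16 + parts
seq = 28 * parts
parts = 12
seq = seq + 60
seq = seq // parts
parts = seq - 25
parts = parts - seq
log(seq)
parts = seq // parts
parts = 27 * parts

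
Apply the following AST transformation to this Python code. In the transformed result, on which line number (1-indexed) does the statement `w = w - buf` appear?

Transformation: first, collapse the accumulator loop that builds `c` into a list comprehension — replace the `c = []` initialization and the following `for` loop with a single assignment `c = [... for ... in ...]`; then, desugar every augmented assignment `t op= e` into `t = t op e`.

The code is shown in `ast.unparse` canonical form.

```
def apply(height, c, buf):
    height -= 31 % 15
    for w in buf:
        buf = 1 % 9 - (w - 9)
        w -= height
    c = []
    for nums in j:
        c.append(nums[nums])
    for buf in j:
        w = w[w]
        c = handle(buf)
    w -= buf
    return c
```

Transformed code:
def apply(height, c, buf):
    height = height - 31 % 15
    for w in buf:
        buf = 1 % 9 - (w - 9)
        w = w - height
    c = [nums[nums] for nums in j]
    for buf in j:
        w = w[w]
        c = handle(buf)
    w = w - buf
    return c

10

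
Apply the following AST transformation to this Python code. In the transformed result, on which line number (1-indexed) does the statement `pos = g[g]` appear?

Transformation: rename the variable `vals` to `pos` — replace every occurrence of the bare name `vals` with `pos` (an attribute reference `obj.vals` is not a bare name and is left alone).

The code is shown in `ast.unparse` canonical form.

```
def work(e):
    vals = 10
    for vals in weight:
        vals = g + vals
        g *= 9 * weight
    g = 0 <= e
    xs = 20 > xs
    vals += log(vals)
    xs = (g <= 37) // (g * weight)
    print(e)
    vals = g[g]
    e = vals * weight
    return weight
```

Transformed code:
def work(e):
    pos = 10
    for pos in weight:
        pos = g + pos
        g *= 9 * weight
    g = 0 <= e
    xs = 20 > xs
    pos += log(pos)
    xs = (g <= 37) // (g * weight)
    print(e)
    pos = g[g]
    e = pos * weight
    return weight

11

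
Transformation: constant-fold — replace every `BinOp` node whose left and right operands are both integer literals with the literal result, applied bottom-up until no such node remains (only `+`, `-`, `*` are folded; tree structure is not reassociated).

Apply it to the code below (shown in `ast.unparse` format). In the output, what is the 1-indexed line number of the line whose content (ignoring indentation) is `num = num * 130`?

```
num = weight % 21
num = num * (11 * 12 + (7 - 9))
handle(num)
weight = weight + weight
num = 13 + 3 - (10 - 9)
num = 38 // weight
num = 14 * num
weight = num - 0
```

Transformed code:
num = weight % 21
num = num * 130
handle(num)
weight = weight + weight
num = 15
num = 38 // weight
num = 14 * num
weight = num - 0

2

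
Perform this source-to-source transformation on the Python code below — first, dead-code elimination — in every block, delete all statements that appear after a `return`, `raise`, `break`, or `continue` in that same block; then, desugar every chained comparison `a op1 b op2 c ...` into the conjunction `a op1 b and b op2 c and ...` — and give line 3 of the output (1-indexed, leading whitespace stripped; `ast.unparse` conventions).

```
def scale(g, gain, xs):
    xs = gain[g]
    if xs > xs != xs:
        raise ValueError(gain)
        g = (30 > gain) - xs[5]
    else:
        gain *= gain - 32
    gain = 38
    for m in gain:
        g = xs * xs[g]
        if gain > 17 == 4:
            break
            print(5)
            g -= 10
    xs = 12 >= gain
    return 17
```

if xs > xs and xs != xs:

Transformed code:
def scale(g, gain, xs):
    xs = gain[g]
    if xs > xs and xs != xs:
        raise ValueError(gain)
    else:
        gain *= gain - 32
    gain = 38
    for m in gain:
        g = xs * xs[g]
        if gain > 17 and 17 == 4:
            break
    xs = 12 >= gain
    return 17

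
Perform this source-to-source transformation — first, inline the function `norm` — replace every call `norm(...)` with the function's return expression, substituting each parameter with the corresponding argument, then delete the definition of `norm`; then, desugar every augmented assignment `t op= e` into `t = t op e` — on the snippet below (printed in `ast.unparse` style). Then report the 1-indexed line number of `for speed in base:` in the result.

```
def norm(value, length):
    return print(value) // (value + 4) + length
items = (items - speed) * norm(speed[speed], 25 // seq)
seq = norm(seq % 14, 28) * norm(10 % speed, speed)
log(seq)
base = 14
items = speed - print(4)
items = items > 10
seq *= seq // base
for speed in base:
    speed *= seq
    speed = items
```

8

Transformed code:
items = (items - speed) * (print(speed[speed]) // (speed[speed] + 4) + 25 // seq)
seq = (print(seq % 14) // (seq % 14 + 4) + 28) * (print(10 % speed) // (10 % speed + 4) + speed)
log(seq)
base = 14
items = speed - print(4)
items = items > 10
seq = seq * (seq // base)
for speed in base:
    speed = speed * seq
    speed = items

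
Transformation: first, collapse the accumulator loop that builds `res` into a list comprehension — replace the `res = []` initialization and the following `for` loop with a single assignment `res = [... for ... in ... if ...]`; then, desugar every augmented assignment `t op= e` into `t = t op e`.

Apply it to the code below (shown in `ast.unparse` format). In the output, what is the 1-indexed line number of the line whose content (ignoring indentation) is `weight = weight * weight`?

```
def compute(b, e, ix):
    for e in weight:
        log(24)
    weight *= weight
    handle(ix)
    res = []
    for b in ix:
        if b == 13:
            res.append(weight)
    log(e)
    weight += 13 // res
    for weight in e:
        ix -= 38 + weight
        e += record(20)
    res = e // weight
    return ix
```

Transformed code:
def compute(b, e, ix):
    for e in weight:
        log(24)
    weight = weight * weight
    handle(ix)
    res = [weight for b in ix if b == 13]
    log(e)
    weight = weight + 13 // res
    for weight in e:
        ix = ix - (38 + weight)
        e = e + record(20)
    res = e // weight
    return ix

4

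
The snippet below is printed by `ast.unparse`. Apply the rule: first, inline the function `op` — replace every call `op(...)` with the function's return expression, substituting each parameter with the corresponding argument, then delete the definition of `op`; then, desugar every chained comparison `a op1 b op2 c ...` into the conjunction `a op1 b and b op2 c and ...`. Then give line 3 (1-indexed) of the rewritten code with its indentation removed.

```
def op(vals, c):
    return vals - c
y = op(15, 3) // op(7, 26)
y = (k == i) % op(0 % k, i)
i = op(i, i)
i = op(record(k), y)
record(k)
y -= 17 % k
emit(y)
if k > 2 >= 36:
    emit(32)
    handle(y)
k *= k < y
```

i = i - i

Transformed code:
y = (15 - 3) // (7 - 26)
y = (k == i) % (0 % k - i)
i = i - i
i = record(k) - y
record(k)
y -= 17 % k
emit(y)
if k > 2 and 2 >= 36:
    emit(32)
    handle(y)
k *= k < y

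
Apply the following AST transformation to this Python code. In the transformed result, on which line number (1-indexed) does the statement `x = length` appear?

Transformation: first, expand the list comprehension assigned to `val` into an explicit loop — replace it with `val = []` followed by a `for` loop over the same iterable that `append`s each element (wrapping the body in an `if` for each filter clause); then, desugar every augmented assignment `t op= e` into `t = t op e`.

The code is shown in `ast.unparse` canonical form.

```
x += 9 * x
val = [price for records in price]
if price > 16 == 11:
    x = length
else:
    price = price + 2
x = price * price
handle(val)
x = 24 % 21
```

Transformed code:
x = x + 9 * x
val = []
for records in price:
    val.append(price)
if price > 16 == 11:
    x = length
else:
    price = price + 2
x = price * price
handle(val)
x = 24 % 21

6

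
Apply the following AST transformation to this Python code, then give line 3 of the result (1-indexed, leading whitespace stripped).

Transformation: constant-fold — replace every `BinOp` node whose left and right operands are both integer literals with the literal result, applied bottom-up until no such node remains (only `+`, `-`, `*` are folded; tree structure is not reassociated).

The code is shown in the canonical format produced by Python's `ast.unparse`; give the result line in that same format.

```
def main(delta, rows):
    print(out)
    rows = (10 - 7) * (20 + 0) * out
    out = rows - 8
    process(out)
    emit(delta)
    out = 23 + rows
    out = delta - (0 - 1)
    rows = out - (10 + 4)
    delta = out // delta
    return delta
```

Transformed code:
def main(delta, rows):
    print(out)
    rows = 60 * out
    out = rows - 8
    process(out)
    emit(delta)
    out = 23 + rows
    out = delta - -1
    rows = out - 14
    delta = out // delta
    return delta

rows = 60 * out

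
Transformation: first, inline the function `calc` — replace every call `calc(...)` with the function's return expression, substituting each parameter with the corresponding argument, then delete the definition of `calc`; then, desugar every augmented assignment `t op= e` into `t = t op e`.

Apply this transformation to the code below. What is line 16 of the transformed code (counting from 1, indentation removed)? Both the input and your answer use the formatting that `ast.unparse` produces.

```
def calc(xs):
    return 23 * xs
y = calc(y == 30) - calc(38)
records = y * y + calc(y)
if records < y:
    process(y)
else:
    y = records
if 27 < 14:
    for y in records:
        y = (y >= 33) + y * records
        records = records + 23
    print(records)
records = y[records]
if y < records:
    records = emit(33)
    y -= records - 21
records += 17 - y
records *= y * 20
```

records = records + (17 - y)

Transformed code:
y = 23 * (y == 30) - 23 * 38
records = y * y + 23 * y
if records < y:
    process(y)
else:
    y = records
if 27 < 14:
    for y in records:
        y = (y >= 33) + y * records
        records = records + 23
    print(records)
records = y[records]
if y < records:
    records = emit(33)
    y = y - (records - 21)
records = records + (17 - y)
records = records * (y * 20)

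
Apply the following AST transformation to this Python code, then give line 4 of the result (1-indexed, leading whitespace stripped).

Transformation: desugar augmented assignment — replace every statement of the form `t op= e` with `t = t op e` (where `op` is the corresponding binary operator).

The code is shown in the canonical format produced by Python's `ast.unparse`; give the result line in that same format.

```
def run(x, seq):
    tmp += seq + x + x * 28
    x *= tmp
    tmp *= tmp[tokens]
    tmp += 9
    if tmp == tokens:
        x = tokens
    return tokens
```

Transformed code:
def run(x, seq):
    tmp = tmp + (seq + x + x * 28)
    x = x * tmp
    tmp = tmp * tmp[tokens]
    tmp = tmp + 9
    if tmp == tokens:
        x = tokens
    return tokens

tmp = tmp * tmp[tokens]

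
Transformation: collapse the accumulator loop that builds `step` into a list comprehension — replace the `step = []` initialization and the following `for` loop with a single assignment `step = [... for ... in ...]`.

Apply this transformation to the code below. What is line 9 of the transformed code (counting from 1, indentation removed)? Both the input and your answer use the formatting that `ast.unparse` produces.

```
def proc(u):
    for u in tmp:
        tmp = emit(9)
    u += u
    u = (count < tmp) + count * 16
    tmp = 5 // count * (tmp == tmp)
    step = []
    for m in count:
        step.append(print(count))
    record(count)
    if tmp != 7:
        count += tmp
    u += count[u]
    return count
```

Transformed code:
def proc(u):
    for u in tmp:
        tmp = emit(9)
    u += u
    u = (count < tmp) + count * 16
    tmp = 5 // count * (tmp == tmp)
    step = [print(count) for m in count]
    record(count)
    if tmp != 7:
        count += tmp
    u += count[u]
    return count

if tmp != 7:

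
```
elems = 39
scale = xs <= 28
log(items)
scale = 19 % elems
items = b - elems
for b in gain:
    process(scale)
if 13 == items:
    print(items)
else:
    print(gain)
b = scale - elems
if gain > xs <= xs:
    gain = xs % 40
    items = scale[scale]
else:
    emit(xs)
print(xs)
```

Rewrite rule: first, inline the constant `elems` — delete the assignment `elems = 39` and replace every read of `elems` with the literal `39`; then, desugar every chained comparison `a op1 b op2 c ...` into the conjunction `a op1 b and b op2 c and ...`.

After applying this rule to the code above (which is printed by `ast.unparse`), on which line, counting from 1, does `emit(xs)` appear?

16

Transformed code:
scale = xs <= 28
log(items)
scale = 19 % 39
items = b - 39
for b in gain:
    process(scale)
if 13 == items:
    print(items)
else:
    print(gain)
b = scale - 39
if gain > xs and xs <= xs:
    gain = xs % 40
    items = scale[scale]
else:
    emit(xs)
print(xs)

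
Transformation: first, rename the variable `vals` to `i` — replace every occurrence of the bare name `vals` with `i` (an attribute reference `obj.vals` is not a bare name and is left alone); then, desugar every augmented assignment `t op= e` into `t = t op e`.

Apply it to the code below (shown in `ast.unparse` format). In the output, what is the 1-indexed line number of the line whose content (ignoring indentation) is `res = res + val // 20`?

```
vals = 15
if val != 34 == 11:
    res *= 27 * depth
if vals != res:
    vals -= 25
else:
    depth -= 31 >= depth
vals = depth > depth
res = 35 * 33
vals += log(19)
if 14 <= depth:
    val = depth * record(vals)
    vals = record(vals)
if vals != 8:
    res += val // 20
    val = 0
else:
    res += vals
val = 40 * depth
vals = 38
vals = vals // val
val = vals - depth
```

15

Transformed code:
i = 15
if val != 34 == 11:
    res = res * (27 * depth)
if i != res:
    i = i - 25
else:
    depth = depth - (31 >= depth)
i = depth > depth
res = 35 * 33
i = i + log(19)
if 14 <= depth:
    val = depth * record(i)
    i = record(i)
if i != 8:
    res = res + val // 20
    val = 0
else:
    res = res + i
val = 40 * depth
i = 38
i = i // val
val = i - depth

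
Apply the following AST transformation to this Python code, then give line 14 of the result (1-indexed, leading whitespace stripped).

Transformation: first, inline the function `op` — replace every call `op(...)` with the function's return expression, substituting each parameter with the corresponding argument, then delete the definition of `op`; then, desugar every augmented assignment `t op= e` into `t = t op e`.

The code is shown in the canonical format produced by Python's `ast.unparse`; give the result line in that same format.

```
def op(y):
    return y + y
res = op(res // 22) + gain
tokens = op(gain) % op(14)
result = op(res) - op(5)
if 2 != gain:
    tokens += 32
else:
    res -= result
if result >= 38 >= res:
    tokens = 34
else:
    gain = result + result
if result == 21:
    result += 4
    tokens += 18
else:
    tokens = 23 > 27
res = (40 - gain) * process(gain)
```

Transformed code:
res = res // 22 + res // 22 + gain
tokens = (gain + gain) % (14 + 14)
result = res + res - (5 + 5)
if 2 != gain:
    tokens = tokens + 32
else:
    res = res - result
if result >= 38 >= res:
    tokens = 34
else:
    gain = result + result
if result == 21:
    result = result + 4
    tokens = tokens + 18
else:
    tokens = 23 > 27
res = (40 - gain) * process(gain)

tokens = tokens + 18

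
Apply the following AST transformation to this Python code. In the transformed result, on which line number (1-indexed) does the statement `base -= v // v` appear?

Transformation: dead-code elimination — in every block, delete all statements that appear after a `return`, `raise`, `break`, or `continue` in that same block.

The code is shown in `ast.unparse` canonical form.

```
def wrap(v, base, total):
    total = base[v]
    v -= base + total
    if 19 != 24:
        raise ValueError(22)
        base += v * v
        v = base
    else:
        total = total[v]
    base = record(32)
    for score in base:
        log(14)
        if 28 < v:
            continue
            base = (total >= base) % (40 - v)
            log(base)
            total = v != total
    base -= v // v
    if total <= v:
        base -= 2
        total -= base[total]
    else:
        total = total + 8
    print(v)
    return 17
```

Transformed code:
def wrap(v, base, total):
    total = base[v]
    v -= base + total
    if 19 != 24:
        raise ValueError(22)
    else:
        total = total[v]
    base = record(32)
    for score in base:
        log(14)
        if 28 < v:
            continue
    base -= v // v
    if total <= v:
        base -= 2
        total -= base[total]
    else:
        total = total + 8
    print(v)
    return 17

13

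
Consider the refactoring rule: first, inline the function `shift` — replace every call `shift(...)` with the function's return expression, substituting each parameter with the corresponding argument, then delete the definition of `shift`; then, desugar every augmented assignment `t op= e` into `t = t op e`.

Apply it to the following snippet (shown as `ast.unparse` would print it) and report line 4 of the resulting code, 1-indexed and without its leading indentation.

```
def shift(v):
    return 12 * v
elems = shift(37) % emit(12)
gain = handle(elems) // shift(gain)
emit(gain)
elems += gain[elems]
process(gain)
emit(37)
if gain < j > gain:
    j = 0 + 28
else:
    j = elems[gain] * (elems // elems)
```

Transformed code:
elems = 12 * 37 % emit(12)
gain = handle(elems) // (12 * gain)
emit(gain)
elems = elems + gain[elems]
process(gain)
emit(37)
if gain < j > gain:
    j = 0 + 28
else:
    j = elems[gain] * (elems // elems)

elems = elems + gain[elems]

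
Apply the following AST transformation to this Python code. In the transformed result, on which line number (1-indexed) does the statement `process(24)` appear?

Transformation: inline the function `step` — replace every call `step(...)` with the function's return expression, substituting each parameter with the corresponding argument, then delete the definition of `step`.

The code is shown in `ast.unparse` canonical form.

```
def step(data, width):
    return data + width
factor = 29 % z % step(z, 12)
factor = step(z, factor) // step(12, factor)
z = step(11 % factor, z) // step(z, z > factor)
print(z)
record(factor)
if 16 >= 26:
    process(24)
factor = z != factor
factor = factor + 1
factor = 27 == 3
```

Transformed code:
factor = 29 % z % (z + 12)
factor = (z + factor) // (12 + factor)
z = (11 % factor + z) // (z + (z > factor))
print(z)
record(factor)
if 16 >= 26:
    process(24)
factor = z != factor
factor = factor + 1
factor = 27 == 3

7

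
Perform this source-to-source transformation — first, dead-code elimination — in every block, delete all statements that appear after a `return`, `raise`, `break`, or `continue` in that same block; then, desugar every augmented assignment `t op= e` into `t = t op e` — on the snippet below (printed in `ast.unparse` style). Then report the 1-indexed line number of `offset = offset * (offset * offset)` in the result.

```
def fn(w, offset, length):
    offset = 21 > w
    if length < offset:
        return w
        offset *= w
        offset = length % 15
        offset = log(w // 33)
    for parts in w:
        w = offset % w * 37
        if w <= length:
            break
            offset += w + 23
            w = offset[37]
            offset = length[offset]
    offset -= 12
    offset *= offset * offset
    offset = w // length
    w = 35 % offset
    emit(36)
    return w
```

10

Transformed code:
def fn(w, offset, length):
    offset = 21 > w
    if length < offset:
        return w
    for parts in w:
        w = offset % w * 37
        if w <= length:
            break
    offset = offset - 12
    offset = offset * (offset * offset)
    offset = w // length
    w = 35 % offset
    emit(36)
    return w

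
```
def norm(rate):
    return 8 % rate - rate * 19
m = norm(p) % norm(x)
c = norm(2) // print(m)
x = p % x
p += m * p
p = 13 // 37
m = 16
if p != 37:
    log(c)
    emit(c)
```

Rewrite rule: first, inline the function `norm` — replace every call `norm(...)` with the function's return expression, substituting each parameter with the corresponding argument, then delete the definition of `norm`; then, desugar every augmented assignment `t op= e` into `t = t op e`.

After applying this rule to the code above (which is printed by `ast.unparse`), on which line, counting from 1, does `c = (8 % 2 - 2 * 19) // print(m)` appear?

Transformed code:
m = (8 % p - p * 19) % (8 % x - x * 19)
c = (8 % 2 - 2 * 19) // print(m)
x = p % x
p = p + m * p
p = 13 // 37
m = 16
if p != 37:
    log(c)
    emit(c)

2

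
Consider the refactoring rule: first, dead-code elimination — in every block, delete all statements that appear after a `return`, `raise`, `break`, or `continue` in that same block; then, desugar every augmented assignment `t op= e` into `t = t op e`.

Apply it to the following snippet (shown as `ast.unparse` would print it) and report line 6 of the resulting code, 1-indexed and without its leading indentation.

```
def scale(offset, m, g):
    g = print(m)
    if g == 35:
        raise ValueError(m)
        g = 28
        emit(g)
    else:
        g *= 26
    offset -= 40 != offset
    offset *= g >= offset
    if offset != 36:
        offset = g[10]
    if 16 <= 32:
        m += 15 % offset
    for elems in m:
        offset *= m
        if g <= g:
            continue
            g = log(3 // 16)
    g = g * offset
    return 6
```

Transformed code:
def scale(offset, m, g):
    g = print(m)
    if g == 35:
        raise ValueError(m)
    else:
        g = g * 26
    offset = offset - (40 != offset)
    offset = offset * (g >= offset)
    if offset != 36:
        offset = g[10]
    if 16 <= 32:
        m = m + 15 % offset
    for elems in m:
        offset = offset * m
        if g <= g:
            continue
    g = g * offset
    return 6

g = g * 26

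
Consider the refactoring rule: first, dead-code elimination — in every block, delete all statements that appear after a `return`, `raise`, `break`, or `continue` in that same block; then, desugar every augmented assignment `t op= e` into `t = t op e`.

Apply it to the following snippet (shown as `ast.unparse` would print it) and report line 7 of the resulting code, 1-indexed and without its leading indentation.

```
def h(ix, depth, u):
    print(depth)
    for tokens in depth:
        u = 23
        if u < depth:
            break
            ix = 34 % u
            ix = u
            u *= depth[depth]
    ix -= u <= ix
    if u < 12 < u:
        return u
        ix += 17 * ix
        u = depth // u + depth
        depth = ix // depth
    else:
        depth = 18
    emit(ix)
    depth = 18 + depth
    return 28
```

Transformed code:
def h(ix, depth, u):
    print(depth)
    for tokens in depth:
        u = 23
        if u < depth:
            break
    ix = ix - (u <= ix)
    if u < 12 < u:
        return u
    else:
        depth = 18
    emit(ix)
    depth = 18 + depth
    return 28

ix = ix - (u <= ix)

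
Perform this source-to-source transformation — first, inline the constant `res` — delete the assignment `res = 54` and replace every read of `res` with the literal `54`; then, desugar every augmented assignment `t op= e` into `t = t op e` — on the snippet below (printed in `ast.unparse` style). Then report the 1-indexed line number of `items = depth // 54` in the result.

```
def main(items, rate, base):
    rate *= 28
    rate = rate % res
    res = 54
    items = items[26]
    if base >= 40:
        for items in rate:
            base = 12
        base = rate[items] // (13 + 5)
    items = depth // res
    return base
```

9

Transformed code:
def main(items, rate, base):
    rate = rate * 28
    rate = rate % 54
    items = items[26]
    if base >= 40:
        for items in rate:
            base = 12
        base = rate[items] // (13 + 5)
    items = depth // 54
    return base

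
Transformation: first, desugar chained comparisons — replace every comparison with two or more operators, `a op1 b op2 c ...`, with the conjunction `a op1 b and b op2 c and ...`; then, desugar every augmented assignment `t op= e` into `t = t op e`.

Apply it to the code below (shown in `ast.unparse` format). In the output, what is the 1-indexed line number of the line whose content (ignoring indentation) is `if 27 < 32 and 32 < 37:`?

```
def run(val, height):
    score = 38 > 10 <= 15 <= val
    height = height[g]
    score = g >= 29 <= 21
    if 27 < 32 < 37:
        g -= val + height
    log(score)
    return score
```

5

Transformed code:
def run(val, height):
    score = 38 > 10 and 10 <= 15 and (15 <= val)
    height = height[g]
    score = g >= 29 and 29 <= 21
    if 27 < 32 and 32 < 37:
        g = g - (val + height)
    log(score)
    return score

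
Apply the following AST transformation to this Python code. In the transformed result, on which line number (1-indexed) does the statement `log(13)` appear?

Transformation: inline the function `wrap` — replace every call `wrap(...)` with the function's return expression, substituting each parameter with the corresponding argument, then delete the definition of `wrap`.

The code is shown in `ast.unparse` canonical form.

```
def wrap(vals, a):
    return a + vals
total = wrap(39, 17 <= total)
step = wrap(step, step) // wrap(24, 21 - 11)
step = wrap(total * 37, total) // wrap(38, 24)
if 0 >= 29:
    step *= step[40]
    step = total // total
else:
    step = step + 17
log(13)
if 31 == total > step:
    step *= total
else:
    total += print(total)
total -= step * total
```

Transformed code:
total = (17 <= total) + 39
step = (step + step) // (21 - 11 + 24)
step = (total + total * 37) // (24 + 38)
if 0 >= 29:
    step *= step[40]
    step = total // total
else:
    step = step + 17
log(13)
if 31 == total > step:
    step *= total
else:
    total += print(total)
total -= step * total

9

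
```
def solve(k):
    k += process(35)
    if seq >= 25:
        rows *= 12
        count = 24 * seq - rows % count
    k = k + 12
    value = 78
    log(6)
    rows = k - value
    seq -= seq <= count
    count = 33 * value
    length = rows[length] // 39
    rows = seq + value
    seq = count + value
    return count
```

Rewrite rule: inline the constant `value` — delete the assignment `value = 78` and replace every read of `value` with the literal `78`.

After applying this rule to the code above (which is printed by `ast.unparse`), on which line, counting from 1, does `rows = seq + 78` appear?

Transformed code:
def solve(k):
    k += process(35)
    if seq >= 25:
        rows *= 12
        count = 24 * seq - rows % count
    k = k + 12
    log(6)
    rows = k - 78
    seq -= seq <= count
    count = 33 * 78
    length = rows[length] // 39
    rows = seq + 78
    seq = count + 78
    return count

12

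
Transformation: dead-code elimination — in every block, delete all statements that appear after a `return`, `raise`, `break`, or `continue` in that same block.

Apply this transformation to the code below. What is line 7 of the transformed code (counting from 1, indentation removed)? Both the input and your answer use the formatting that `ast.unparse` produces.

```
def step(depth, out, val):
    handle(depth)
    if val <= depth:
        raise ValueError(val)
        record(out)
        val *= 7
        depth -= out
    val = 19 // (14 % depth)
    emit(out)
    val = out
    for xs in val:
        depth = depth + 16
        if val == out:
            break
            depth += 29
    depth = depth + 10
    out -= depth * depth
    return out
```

Transformed code:
def step(depth, out, val):
    handle(depth)
    if val <= depth:
        raise ValueError(val)
    val = 19 // (14 % depth)
    emit(out)
    val = out
    for xs in val:
        depth = depth + 16
        if val == out:
            break
    depth = depth + 10
    out -= depth * depth
    return out

val = out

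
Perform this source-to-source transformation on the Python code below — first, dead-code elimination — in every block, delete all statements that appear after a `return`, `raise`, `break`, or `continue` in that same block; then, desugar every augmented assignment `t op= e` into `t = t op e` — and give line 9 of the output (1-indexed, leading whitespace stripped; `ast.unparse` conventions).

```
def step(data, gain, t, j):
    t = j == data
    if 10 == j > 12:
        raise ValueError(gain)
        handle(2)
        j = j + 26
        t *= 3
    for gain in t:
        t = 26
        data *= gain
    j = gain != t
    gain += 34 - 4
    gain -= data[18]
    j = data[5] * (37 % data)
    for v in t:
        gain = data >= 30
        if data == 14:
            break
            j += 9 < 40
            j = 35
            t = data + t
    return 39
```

gain = gain + (34 - 4)

Transformed code:
def step(data, gain, t, j):
    t = j == data
    if 10 == j > 12:
        raise ValueError(gain)
    for gain in t:
        t = 26
        data = data * gain
    j = gain != t
    gain = gain + (34 - 4)
    gain = gain - data[18]
    j = data[5] * (37 % data)
    for v in t:
        gain = data >= 30
        if data == 14:
            break
    return 39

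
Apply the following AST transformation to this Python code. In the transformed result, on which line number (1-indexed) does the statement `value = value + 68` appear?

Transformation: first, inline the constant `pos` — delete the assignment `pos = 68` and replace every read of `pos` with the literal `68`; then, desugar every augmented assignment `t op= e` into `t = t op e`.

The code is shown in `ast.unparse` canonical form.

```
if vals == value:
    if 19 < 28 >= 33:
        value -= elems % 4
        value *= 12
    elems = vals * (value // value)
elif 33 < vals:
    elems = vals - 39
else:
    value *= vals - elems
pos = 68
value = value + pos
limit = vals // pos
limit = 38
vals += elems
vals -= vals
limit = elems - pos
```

Transformed code:
if vals == value:
    if 19 < 28 >= 33:
        value = value - elems % 4
        value = value * 12
    elems = vals * (value // value)
elif 33 < vals:
    elems = vals - 39
else:
    value = value * (vals - elems)
value = value + 68
limit = vals // 68
limit = 38
vals = vals + elems
vals = vals - vals
limit = elems - 68

10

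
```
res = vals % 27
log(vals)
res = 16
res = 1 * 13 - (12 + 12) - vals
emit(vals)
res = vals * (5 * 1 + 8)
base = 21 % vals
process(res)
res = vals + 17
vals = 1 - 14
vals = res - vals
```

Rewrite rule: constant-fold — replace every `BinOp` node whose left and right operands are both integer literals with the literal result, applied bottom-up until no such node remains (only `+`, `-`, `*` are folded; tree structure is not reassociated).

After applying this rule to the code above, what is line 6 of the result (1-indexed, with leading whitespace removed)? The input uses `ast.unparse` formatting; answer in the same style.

Transformed code:
res = vals % 27
log(vals)
res = 16
res = -11 - vals
emit(vals)
res = vals * 13
base = 21 % vals
process(res)
res = vals + 17
vals = -13
vals = res - vals

res = vals * 13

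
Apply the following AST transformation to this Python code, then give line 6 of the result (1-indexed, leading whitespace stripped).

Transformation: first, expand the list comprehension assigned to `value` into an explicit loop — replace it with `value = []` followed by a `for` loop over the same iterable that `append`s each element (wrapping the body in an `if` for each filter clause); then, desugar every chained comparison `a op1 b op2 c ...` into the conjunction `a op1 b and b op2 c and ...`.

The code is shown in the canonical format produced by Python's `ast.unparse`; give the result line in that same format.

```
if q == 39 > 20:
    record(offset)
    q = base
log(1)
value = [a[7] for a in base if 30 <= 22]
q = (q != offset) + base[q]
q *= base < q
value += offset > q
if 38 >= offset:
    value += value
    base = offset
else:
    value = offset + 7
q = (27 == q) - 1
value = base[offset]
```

Transformed code:
if q == 39 and 39 > 20:
    record(offset)
    q = base
log(1)
value = []
for a in base:
    if 30 <= 22:
        value.append(a[7])
q = (q != offset) + base[q]
q *= base < q
value += offset > q
if 38 >= offset:
    value += value
    base = offset
else:
    value = offset + 7
q = (27 == q) - 1
value = base[offset]

for a in base: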